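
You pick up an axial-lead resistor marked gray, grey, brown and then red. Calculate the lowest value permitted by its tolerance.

862.4 Ω

Grey → 8 (first significant figure)
Grey → 8 (second significant figure)
Brown → ×10 multiplier
Red → ±2% tolerance
88 × 10 = 880 Ω
Lowest = 880 × (1 − 2/100) = 862.4 Ω.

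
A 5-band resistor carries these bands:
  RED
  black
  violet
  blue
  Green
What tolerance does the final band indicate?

±0.5%

The last band, green, is the tolerance band.
Green corresponds to ±0.5%.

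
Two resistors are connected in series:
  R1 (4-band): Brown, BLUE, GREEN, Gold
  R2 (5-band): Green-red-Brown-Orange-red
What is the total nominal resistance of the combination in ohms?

R1: brown, blue → 16; green ×10^5 → 1600000 Ω.
R2: green, red, brown → 521; orange ×10^3 → 521000 Ω.
Series: 1600000 + 521000 = 2121000 Ω.

2121000 Ω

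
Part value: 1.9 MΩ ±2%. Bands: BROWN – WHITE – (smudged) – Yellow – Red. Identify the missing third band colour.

black

1900000 Ω = 190 × 10^4.
The third band gives digit 0 of the significand, and 0 is black.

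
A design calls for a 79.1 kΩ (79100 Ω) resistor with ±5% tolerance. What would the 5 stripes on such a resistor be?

violet, white, brown, red, gold

79100 Ω = 791 × 10^2.
7 → violet
9 → white
1 → brown
Multiplier 10^2 → red.
±5% tolerance → gold.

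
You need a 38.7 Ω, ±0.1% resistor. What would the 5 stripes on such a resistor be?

orange, grey, violet, gold, violet

38.7 Ω = 387 × 10^-1.
3 → orange
8 → grey
7 → violet
Multiplier 10^-1 → gold.
±0.1% tolerance → violet.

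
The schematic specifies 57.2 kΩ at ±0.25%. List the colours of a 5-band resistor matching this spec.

green, violet, red, red, blue

57200 Ω = 572 × 10^2.
5 → green
7 → violet
2 → red
Multiplier 10^2 → red.
±0.25% tolerance → blue.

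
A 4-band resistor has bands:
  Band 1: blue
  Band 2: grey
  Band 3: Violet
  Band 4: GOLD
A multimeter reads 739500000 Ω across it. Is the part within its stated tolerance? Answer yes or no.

no

Blue → 6 (first significant figure)
Grey → 8 (second significant figure)
Violet → ×10^7 multiplier
Gold → ±5% tolerance
68 × 10000000 = 680000000 Ω
Allowed range: 646000000 Ω to 714000000 Ω.
739500000 Ω lies outside that range.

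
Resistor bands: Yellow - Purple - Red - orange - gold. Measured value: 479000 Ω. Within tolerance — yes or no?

yes

Yellow → 4 (first significant figure)
Violet → 7 (second significant figure)
Red → 2 (third significant figure)
Orange → ×10^3 multiplier
Gold → ±5% tolerance
472 × 1000 = 472000 Ω
Allowed range: 448400 Ω to 495600 Ω.
479000 Ω lies inside that range.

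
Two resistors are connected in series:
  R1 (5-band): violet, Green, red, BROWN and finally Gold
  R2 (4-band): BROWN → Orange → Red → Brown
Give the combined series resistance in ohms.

R1: violet, green, red → 752; brown ×10 → 7520 Ω.
R2: brown, orange → 13; red ×10^2 → 1300 Ω.
Series: 7520 + 1300 = 8820 Ω.

8820 Ω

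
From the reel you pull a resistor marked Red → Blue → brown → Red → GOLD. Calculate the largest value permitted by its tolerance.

Red → 2 (first significant figure)
Blue → 6 (second significant figure)
Brown → 1 (third significant figure)
Red → ×10^2 multiplier
Gold → ±5% tolerance
261 × 100 = 26100 Ω
Largest = 26100 × (1 + 5/100) = 27405 Ω.

27405 Ω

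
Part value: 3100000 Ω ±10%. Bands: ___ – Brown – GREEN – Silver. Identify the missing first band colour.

orange

3100000 Ω = 31 × 10^5.
The first band gives digit 3 of the significand, and 3 is orange.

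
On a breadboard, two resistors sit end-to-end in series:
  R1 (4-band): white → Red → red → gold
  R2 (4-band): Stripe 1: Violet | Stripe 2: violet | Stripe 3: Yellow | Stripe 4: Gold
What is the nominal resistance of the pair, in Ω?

R1: white, red → 92; red ×10^2 → 9200 Ω.
R2: violet, violet → 77; yellow ×10^4 → 770000 Ω.
Series: 9200 + 770000 = 779200 Ω.

779200 Ω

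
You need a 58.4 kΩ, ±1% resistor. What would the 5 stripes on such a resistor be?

58400 Ω = 584 × 10^2.
5 → green
8 → grey
4 → yellow
Multiplier 10^2 → red.
±1% tolerance → brown.

green, grey, yellow, red, brown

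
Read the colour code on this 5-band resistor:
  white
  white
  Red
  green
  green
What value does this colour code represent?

White → 9 (first significant figure)
White → 9 (second significant figure)
Red → 2 (third significant figure)
Green → ×10^5 multiplier
992 × 100000 = 99200000 Ω

99200000 Ω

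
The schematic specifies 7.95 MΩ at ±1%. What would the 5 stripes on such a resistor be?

7950000 Ω = 795 × 10^4.
7 → violet
9 → white
5 → green
Multiplier 10^4 → yellow.
±1% tolerance → brown.

violet, white, green, yellow, brown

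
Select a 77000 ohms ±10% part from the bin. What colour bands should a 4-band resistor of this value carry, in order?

violet, violet, orange, silver

77000 Ω = 77 × 10^3.
7 → violet
7 → violet
Multiplier 10^3 → orange.
±10% tolerance → silver.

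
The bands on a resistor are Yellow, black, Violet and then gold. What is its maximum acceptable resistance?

420000000 Ω

Yellow → 4 (first significant figure)
Black → 0 (second significant figure)
Violet → ×10^7 multiplier
Gold → ±5% tolerance
40 × 10000000 = 400000000 Ω
Maximum = 400000000 × (1 + 5/100) = 420000000 Ω.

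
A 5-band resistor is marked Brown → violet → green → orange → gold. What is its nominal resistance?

175000 Ω

Brown → 1 (first significant figure)
Violet → 7 (second significant figure)
Green → 5 (third significant figure)
Orange → ×10^3 multiplier
175 × 1000 = 175000 Ω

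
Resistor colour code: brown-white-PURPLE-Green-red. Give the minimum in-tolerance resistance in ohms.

19306000 Ω

Brown → 1 (first significant figure)
White → 9 (second significant figure)
Violet → 7 (third significant figure)
Green → ×10^5 multiplier
Red → ±2% tolerance
197 × 100000 = 19700000 Ω
Minimum = 19700000 × (1 − 2/100) = 19306000 Ω.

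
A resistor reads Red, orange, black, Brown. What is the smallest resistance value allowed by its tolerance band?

22.77 Ω

Red → 2 (first significant figure)
Orange → 3 (second significant figure)
Black → ×1 multiplier
Brown → ±1% tolerance
23 × 1 = 23 Ω
Smallest = 23 × (1 − 1/100) = 22.77 Ω.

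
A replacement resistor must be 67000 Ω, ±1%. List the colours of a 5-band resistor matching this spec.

blue, violet, black, red, brown

67000 Ω = 670 × 10^2.
6 → blue
7 → violet
0 → black
Multiplier 10^2 → red.
±1% tolerance → brown.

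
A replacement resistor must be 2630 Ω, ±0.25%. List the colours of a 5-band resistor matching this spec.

2630 Ω = 263 × 10^1.
2 → red
6 → blue
3 → orange
Multiplier 10^1 → brown.
±0.25% tolerance → blue.

red, blue, orange, brown, blue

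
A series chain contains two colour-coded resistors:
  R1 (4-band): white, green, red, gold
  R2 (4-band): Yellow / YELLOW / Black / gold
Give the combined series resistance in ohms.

9544 Ω

R1: white, green → 95; red ×10^2 → 9500 Ω.
R2: yellow, yellow → 44; black ×1 → 44 Ω.
Series: 9500 + 44 = 9544 Ω.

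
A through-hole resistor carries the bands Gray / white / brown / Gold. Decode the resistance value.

Grey → 8 (first significant figure)
White → 9 (second significant figure)
Brown → ×10 multiplier
89 × 10 = 890 Ω

890 Ω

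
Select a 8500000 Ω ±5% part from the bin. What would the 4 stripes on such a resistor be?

grey, green, green, gold

8500000 Ω = 85 × 10^5.
8 → grey
5 → green
Multiplier 10^5 → green.
±5% tolerance → gold.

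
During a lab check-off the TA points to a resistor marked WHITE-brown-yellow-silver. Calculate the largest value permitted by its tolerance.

1001000 Ω

White → 9 (first significant figure)
Brown → 1 (second significant figure)
Yellow → ×10^4 multiplier
Silver → ±10% tolerance
91 × 10000 = 910000 Ω
Largest = 910000 × (1 + 10/100) = 1001000 Ω.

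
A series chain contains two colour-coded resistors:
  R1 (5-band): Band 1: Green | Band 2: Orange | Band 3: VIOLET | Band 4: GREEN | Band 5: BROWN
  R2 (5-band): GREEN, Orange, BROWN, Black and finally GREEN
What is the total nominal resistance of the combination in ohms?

R1: green, orange, violet → 537; green ×10^5 → 53700000 Ω.
R2: green, orange, brown → 531; black ×1 → 531 Ω.
Series: 53700000 + 531 = 53700531 Ω.

53700531 Ω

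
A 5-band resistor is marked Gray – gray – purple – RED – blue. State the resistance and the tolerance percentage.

88700 Ω ±0.25%

Grey → 8 (first significant figure)
Grey → 8 (second significant figure)
Violet → 7 (third significant figure)
Red → ×10^2 multiplier
Blue → ±0.25% tolerance
887 × 100 = 88700 Ω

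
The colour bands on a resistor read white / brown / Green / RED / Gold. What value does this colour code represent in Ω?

White → 9 (first significant figure)
Brown → 1 (second significant figure)
Green → 5 (third significant figure)
Red → ×10^2 multiplier
915 × 100 = 91500 Ω

91500 Ω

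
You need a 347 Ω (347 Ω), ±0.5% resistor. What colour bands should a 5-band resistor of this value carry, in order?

347 Ω = 347 × 10^0.
3 → orange
4 → yellow
7 → violet
Multiplier 10^0 → black.
±0.5% tolerance → green.

orange, yellow, violet, black, green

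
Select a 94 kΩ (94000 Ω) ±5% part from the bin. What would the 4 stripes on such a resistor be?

94000 Ω = 94 × 10^3.
9 → white
4 → yellow
Multiplier 10^3 → orange.
±5% tolerance → gold.

white, yellow, orange, gold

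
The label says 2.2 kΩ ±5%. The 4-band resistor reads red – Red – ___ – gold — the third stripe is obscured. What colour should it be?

2200 Ω = 22 × 10^2.
The third band is the multiplier, 10^2, which is red.

red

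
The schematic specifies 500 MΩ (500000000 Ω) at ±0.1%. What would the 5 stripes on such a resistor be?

500000000 Ω = 500 × 10^6.
5 → green
0 → black
0 → black
Multiplier 10^6 → blue.
±0.1% tolerance → violet.

green, black, black, blue, violet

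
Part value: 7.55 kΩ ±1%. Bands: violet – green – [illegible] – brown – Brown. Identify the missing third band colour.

green

7550 Ω = 755 × 10^1.
The third band gives digit 5 of the significand, and 5 is green.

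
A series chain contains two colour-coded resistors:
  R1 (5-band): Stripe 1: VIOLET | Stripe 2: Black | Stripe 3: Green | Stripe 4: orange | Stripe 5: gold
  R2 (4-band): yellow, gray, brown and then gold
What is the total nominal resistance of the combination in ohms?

R1: violet, black, green → 705; orange ×10^3 → 705000 Ω.
R2: yellow, grey → 48; brown ×10 → 480 Ω.
Series: 705000 + 480 = 705480 Ω.

705480 Ω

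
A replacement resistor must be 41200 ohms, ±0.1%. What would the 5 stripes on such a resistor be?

yellow, brown, red, red, violet

41200 Ω = 412 × 10^2.
4 → yellow
1 → brown
2 → red
Multiplier 10^2 → red.
±0.1% tolerance → violet.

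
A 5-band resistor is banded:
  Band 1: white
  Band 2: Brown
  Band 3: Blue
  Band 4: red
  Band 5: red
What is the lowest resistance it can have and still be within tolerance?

89768 Ω

White → 9 (first significant figure)
Brown → 1 (second significant figure)
Blue → 6 (third significant figure)
Red → ×10^2 multiplier
Red → ±2% tolerance
916 × 100 = 91600 Ω
Lowest = 91600 × (1 − 2/100) = 89768 Ω.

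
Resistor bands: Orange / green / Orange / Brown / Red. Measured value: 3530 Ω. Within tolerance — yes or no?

Orange → 3 (first significant figure)
Green → 5 (second significant figure)
Orange → 3 (third significant figure)
Brown → ×10 multiplier
Red → ±2% tolerance
353 × 10 = 3530 Ω
Allowed range: 3459.4 Ω to 3600.6 Ω.
3530 Ω lies inside that range.

yes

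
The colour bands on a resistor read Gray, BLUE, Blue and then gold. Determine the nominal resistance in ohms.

86000000 Ω

Grey → 8 (first significant figure)
Blue → 6 (second significant figure)
Blue → ×10^6 multiplier
86 × 1000000 = 86000000 Ω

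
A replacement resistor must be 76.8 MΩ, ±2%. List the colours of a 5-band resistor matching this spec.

violet, blue, grey, green, red

76800000 Ω = 768 × 10^5.
7 → violet
6 → blue
8 → grey
Multiplier 10^5 → green.
±2% tolerance → red.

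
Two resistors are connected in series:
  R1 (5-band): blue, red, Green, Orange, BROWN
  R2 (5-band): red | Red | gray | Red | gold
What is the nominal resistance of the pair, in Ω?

R1: blue, red, green → 625; orange ×10^3 → 625000 Ω.
R2: red, red, grey → 228; red ×10^2 → 22800 Ω.
Series: 625000 + 22800 = 647800 Ω.

647800 Ω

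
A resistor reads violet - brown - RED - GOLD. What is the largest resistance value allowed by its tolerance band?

Violet → 7 (first significant figure)
Brown → 1 (second significant figure)
Red → ×10^2 multiplier
Gold → ±5% tolerance
71 × 100 = 7100 Ω
Largest = 7100 × (1 + 5/100) = 7455 Ω.

7455 Ω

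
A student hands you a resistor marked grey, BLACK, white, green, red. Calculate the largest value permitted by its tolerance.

Grey → 8 (first significant figure)
Black → 0 (second significant figure)
White → 9 (third significant figure)
Green → ×10^5 multiplier
Red → ±2% tolerance
809 × 100000 = 80900000 Ω
Largest = 80900000 × (1 + 2/100) = 82518000 Ω.

82518000 Ω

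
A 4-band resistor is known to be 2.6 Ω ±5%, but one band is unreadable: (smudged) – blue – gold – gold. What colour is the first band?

2.6 Ω = 26 × 10^-1.
The first band gives digit 2 of the significand, and 2 is red.

red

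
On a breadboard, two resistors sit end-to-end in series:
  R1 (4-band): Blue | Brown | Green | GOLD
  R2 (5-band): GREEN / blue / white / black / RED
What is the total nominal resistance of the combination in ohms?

6100569 Ω

R1: blue, brown → 61; green ×10^5 → 6100000 Ω.
R2: green, blue, white → 569; black ×1 → 569 Ω.
Series: 6100000 + 569 = 6100569 Ω.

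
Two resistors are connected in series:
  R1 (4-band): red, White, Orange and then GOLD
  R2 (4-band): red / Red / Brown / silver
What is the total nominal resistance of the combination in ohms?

29220 Ω

R1: red, white → 29; orange ×10^3 → 29000 Ω.
R2: red, red → 22; brown ×10 → 220 Ω.
Series: 29000 + 220 = 29220 Ω.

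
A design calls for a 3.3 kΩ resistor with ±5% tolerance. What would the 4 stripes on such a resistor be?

3300 Ω = 33 × 10^2.
3 → orange
3 → orange
Multiplier 10^2 → red.
±5% tolerance → gold.

orange, orange, red, gold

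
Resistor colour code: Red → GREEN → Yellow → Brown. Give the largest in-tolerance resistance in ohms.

Red → 2 (first significant figure)
Green → 5 (second significant figure)
Yellow → ×10^4 multiplier
Brown → ±1% tolerance
25 × 10000 = 250000 Ω
Largest = 250000 × (1 + 1/100) = 252500 Ω.

252500 Ω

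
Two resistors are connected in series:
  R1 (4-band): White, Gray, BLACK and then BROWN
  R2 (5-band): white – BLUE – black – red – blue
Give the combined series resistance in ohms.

96098 Ω

R1: white, grey → 98; black ×1 → 98 Ω.
R2: white, blue, black → 960; red ×10^2 → 96000 Ω.
Series: 98 + 96000 = 96098 Ω.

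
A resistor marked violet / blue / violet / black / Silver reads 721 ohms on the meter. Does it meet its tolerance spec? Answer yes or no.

yes

Violet → 7 (first significant figure)
Blue → 6 (second significant figure)
Violet → 7 (third significant figure)
Black → ×1 multiplier
Silver → ±10% tolerance
767 × 1 = 767 Ω
Allowed range: 690.3 Ω to 843.7 Ω.
721 ohms lies inside that range.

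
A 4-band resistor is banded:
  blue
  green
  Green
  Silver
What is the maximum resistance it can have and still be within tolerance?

Blue → 6 (first significant figure)
Green → 5 (second significant figure)
Green → ×10^5 multiplier
Silver → ±10% tolerance
65 × 100000 = 6500000 Ω
Maximum = 6500000 × (1 + 10/100) = 7150000 Ω.

7150000 Ω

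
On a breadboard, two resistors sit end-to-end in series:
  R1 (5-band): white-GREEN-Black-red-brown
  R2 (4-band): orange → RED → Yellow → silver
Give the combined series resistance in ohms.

R1: white, green, black → 950; red ×10^2 → 95000 Ω.
R2: orange, red → 32; yellow ×10^4 → 320000 Ω.
Series: 95000 + 320000 = 415000 Ω.

415000 Ω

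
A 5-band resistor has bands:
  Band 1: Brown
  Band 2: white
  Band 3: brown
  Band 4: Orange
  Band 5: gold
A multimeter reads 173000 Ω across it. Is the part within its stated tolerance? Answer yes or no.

Brown → 1 (first significant figure)
White → 9 (second significant figure)
Brown → 1 (third significant figure)
Orange → ×10^3 multiplier
Gold → ±5% tolerance
191 × 1000 = 191000 Ω
Allowed range: 181450 Ω to 200550 Ω.
173000 Ω lies outside that range.

no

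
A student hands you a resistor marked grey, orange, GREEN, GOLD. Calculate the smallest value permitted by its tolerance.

7885000 Ω

Grey → 8 (first significant figure)
Orange → 3 (second significant figure)
Green → ×10^5 multiplier
Gold → ±5% tolerance
83 × 100000 = 8300000 Ω
Smallest = 8300000 × (1 − 5/100) = 7885000 Ω.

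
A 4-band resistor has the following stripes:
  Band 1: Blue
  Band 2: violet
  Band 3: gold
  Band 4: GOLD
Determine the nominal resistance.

6.7 Ω

Blue → 6 (first significant figure)
Violet → 7 (second significant figure)
Gold → ×0.1 multiplier
67 × 0.1 = 6.7 Ω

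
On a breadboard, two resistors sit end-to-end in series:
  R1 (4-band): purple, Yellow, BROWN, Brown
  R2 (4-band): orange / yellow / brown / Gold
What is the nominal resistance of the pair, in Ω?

R1: violet, yellow → 74; brown ×10 → 740 Ω.
R2: orange, yellow → 34; brown ×10 → 340 Ω.
Series: 740 + 340 = 1080 Ω.

1080 Ω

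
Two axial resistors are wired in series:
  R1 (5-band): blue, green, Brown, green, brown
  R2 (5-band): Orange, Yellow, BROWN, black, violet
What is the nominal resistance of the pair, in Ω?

65100341 Ω

R1: blue, green, brown → 651; green ×10^5 → 65100000 Ω.
R2: orange, yellow, brown → 341; black ×1 → 341 Ω.
Series: 65100000 + 341 = 65100341 Ω.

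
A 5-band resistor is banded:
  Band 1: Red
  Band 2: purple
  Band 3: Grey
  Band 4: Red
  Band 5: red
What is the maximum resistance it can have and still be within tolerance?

Red → 2 (first significant figure)
Violet → 7 (second significant figure)
Grey → 8 (third significant figure)
Red → ×10^2 multiplier
Red → ±2% tolerance
278 × 100 = 27800 Ω
Maximum = 27800 × (1 + 2/100) = 28356 Ω.

28356 Ω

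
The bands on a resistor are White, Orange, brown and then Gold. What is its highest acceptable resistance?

White → 9 (first significant figure)
Orange → 3 (second significant figure)
Brown → ×10 multiplier
Gold → ±5% tolerance
93 × 10 = 930 Ω
Highest = 930 × (1 + 5/100) = 976.5 Ω.

976.5 Ω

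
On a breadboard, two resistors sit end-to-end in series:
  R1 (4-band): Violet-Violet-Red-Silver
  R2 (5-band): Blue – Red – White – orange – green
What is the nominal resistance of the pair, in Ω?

636700 Ω

R1: violet, violet → 77; red ×10^2 → 7700 Ω.
R2: blue, red, white → 629; orange ×10^3 → 629000 Ω.
Series: 7700 + 629000 = 636700 Ω.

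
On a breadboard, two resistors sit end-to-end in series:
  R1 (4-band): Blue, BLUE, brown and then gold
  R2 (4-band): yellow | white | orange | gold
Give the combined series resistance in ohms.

49660 Ω

R1: blue, blue → 66; brown ×10 → 660 Ω.
R2: yellow, white → 49; orange ×10^3 → 49000 Ω.
Series: 660 + 49000 = 49660 Ω.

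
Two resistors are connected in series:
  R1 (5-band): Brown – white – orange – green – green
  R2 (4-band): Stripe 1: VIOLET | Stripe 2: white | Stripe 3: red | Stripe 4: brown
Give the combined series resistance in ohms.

R1: brown, white, orange → 193; green ×10^5 → 19300000 Ω.
R2: violet, white → 79; red ×10^2 → 7900 Ω.
Series: 19300000 + 7900 = 19307900 Ω.

19307900 Ω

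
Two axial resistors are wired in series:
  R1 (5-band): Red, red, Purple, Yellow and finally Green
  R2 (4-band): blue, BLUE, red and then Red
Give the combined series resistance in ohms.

2276600 Ω

R1: red, red, violet → 227; yellow ×10^4 → 2270000 Ω.
R2: blue, blue → 66; red ×10^2 → 6600 Ω.
Series: 2270000 + 6600 = 2276600 Ω.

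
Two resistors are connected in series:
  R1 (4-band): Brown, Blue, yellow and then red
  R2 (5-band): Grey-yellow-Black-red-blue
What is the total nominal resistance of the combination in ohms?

R1: brown, blue → 16; yellow ×10^4 → 160000 Ω.
R2: grey, yellow, black → 840; red ×10^2 → 84000 Ω.
Series: 160000 + 84000 = 244000 Ω.

244000 Ω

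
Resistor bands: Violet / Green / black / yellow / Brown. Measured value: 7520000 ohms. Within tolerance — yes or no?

yes

Violet → 7 (first significant figure)
Green → 5 (second significant figure)
Black → 0 (third significant figure)
Yellow → ×10^4 multiplier
Brown → ±1% tolerance
750 × 10000 = 7500000 Ω
Allowed range: 7425000 Ω to 7575000 Ω.
7520000 ohms lies inside that range.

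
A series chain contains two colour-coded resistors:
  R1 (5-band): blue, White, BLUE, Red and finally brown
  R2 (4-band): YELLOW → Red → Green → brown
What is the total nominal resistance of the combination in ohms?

R1: blue, white, blue → 696; red ×10^2 → 69600 Ω.
R2: yellow, red → 42; green ×10^5 → 4200000 Ω.
Series: 69600 + 4200000 = 4269600 Ω.

4269600 Ω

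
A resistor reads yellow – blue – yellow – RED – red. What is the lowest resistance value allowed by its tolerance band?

Yellow → 4 (first significant figure)
Blue → 6 (second significant figure)
Yellow → 4 (third significant figure)
Red → ×10^2 multiplier
Red → ±2% tolerance
464 × 100 = 46400 Ω
Lowest = 46400 × (1 − 2/100) = 45472 Ω.

45472 Ω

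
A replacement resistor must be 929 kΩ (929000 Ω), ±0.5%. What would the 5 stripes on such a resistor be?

white, red, white, orange, green

929000 Ω = 929 × 10^3.
9 → white
2 → red
9 → white
Multiplier 10^3 → orange.
±0.5% tolerance → green.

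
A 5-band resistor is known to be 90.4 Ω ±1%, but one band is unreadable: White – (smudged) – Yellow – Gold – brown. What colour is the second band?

90.4 Ω = 904 × 10^-1.
The second band gives digit 0 of the significand, and 0 is black.

black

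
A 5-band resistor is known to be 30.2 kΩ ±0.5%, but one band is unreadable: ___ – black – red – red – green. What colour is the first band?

orange

30200 Ω = 302 × 10^2.
The first band gives digit 3 of the significand, and 3 is orange.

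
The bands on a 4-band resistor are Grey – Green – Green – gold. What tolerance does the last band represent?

±5%

The last band, gold, is the tolerance band.
Gold corresponds to ±5%.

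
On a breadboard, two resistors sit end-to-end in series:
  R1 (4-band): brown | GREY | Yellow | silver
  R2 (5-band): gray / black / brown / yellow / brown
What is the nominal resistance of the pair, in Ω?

8190000 Ω

R1: brown, grey → 18; yellow ×10^4 → 180000 Ω.
R2: grey, black, brown → 801; yellow ×10^4 → 8010000 Ω.
Series: 180000 + 8010000 = 8190000 Ω.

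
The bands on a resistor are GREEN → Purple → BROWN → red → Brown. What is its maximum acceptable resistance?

57671 Ω

Green → 5 (first significant figure)
Violet → 7 (second significant figure)
Brown → 1 (third significant figure)
Red → ×10^2 multiplier
Brown → ±1% tolerance
571 × 100 = 57100 Ω
Maximum = 57100 × (1 + 1/100) = 57671 Ω.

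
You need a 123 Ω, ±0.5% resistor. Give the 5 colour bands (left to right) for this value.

123 Ω = 123 × 10^0.
1 → brown
2 → red
3 → orange
Multiplier 10^0 → black.
±0.5% tolerance → green.

brown, red, orange, black, green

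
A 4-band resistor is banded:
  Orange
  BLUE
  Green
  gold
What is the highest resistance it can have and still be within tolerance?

3780000 Ω

Orange → 3 (first significant figure)
Blue → 6 (second significant figure)
Green → ×10^5 multiplier
Gold → ±5% tolerance
36 × 100000 = 3600000 Ω
Highest = 3600000 × (1 + 5/100) = 3780000 Ω.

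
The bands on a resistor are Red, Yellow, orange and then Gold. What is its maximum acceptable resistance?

25200 Ω

Red → 2 (first significant figure)
Yellow → 4 (second significant figure)
Orange → ×10^3 multiplier
Gold → ±5% tolerance
24 × 1000 = 24000 Ω
Maximum = 24000 × (1 + 5/100) = 25200 Ω.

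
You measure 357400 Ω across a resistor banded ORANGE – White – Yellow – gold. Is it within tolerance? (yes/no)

no

Orange → 3 (first significant figure)
White → 9 (second significant figure)
Yellow → ×10^4 multiplier
Gold → ±5% tolerance
39 × 10000 = 390000 Ω
Allowed range: 370500 Ω to 409500 Ω.
357400 Ω lies outside that range.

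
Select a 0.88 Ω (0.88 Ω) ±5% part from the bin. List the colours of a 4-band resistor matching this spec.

grey, grey, silver, gold

0.88 Ω = 88 × 10^-2.
8 → grey
8 → grey
Multiplier 10^-2 → silver.
±5% tolerance → gold.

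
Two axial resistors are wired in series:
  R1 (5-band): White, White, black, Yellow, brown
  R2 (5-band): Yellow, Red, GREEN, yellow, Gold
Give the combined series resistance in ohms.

14150000 Ω

R1: white, white, black → 990; yellow ×10^4 → 9900000 Ω.
R2: yellow, red, green → 425; yellow ×10^4 → 4250000 Ω.
Series: 9900000 + 4250000 = 14150000 Ω.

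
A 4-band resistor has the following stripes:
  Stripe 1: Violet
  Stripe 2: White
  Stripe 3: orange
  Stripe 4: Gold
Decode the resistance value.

Violet → 7 (first significant figure)
White → 9 (second significant figure)
Orange → ×10^3 multiplier
79 × 1000 = 79000 Ω

79000 Ω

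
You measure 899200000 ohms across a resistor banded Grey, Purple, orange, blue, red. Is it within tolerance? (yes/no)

Grey → 8 (first significant figure)
Violet → 7 (second significant figure)
Orange → 3 (third significant figure)
Blue → ×10^6 multiplier
Red → ±2% tolerance
873 × 1000000 = 873000000 Ω
Allowed range: 855540000 Ω to 890460000 Ω.
899200000 ohms lies outside that range.

no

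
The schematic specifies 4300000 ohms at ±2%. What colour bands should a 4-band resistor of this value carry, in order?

4300000 Ω = 43 × 10^5.
4 → yellow
3 → orange
Multiplier 10^5 → green.
±2% tolerance → red.

yellow, orange, green, red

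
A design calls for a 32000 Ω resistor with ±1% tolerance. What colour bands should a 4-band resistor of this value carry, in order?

32000 Ω = 32 × 10^3.
3 → orange
2 → red
Multiplier 10^3 → orange.
±1% tolerance → brown.

orange, red, orange, brown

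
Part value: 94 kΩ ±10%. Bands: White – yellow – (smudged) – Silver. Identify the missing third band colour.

94000 Ω = 94 × 10^3.
The third band is the multiplier, 10^3, which is orange.

orange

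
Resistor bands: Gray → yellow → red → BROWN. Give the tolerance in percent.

±1%

The last band, brown, is the tolerance band.
Brown corresponds to ±1%.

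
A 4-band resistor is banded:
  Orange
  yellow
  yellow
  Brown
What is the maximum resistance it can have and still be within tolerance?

343400 Ω

Orange → 3 (first significant figure)
Yellow → 4 (second significant figure)
Yellow → ×10^4 multiplier
Brown → ±1% tolerance
34 × 10000 = 340000 Ω
Maximum = 340000 × (1 + 1/100) = 343400 Ω.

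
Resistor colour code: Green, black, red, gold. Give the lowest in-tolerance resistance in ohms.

Green → 5 (first significant figure)
Black → 0 (second significant figure)
Red → ×10^2 multiplier
Gold → ±5% tolerance
50 × 100 = 5000 Ω
Lowest = 5000 × (1 − 5/100) = 4750 Ω.

4750 Ω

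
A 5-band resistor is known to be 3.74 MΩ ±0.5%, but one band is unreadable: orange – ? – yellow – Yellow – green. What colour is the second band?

violet

3740000 Ω = 374 × 10^4.
The second band gives digit 7 of the significand, and 7 is violet.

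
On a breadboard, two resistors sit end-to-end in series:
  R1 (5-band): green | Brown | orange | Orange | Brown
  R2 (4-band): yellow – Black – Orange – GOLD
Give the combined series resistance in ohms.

553000 Ω

R1: green, brown, orange → 513; orange ×10^3 → 513000 Ω.
R2: yellow, black → 40; orange ×10^3 → 40000 Ω.
Series: 513000 + 40000 = 553000 Ω.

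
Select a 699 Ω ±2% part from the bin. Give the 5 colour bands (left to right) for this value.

699 Ω = 699 × 10^0.
6 → blue
9 → white
9 → white
Multiplier 10^0 → black.
±2% tolerance → red.

blue, white, white, black, red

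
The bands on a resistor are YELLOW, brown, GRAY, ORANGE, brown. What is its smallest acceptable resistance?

413820 Ω

Yellow → 4 (first significant figure)
Brown → 1 (second significant figure)
Grey → 8 (third significant figure)
Orange → ×10^3 multiplier
Brown → ±1% tolerance
418 × 1000 = 418000 Ω
Smallest = 418000 × (1 − 1/100) = 413820 Ω.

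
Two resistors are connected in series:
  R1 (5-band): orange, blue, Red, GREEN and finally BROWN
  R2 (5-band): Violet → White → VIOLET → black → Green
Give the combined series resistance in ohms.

36200797 Ω

R1: orange, blue, red → 362; green ×10^5 → 36200000 Ω.
R2: violet, white, violet → 797; black ×1 → 797 Ω.
Series: 36200000 + 797 = 36200797 Ω.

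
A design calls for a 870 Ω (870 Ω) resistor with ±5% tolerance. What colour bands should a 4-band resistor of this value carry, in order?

870 Ω = 87 × 10^1.
8 → grey
7 → violet
Multiplier 10^1 → brown.
±5% tolerance → gold.

grey, violet, brown, gold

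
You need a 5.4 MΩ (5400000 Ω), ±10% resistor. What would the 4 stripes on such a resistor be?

5400000 Ω = 54 × 10^5.
5 → green
4 → yellow
Multiplier 10^5 → green.
±10% tolerance → silver.

green, yellow, green, silver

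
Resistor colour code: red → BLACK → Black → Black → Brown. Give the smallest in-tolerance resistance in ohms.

198 Ω

Red → 2 (first significant figure)
Black → 0 (second significant figure)
Black → 0 (third significant figure)
Black → ×1 multiplier
Brown → ±1% tolerance
200 × 1 = 200 Ω
Smallest = 200 × (1 − 1/100) = 198 Ω.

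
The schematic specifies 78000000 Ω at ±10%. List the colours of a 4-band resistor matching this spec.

78000000 Ω = 78 × 10^6.
7 → violet
8 → grey
Multiplier 10^6 → blue.
±10% tolerance → silver.

violet, grey, blue, silver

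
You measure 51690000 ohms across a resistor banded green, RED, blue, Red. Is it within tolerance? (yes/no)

Green → 5 (first significant figure)
Red → 2 (second significant figure)
Blue → ×10^6 multiplier
Red → ±2% tolerance
52 × 1000000 = 52000000 Ω
Allowed range: 50960000 Ω to 53040000 Ω.
51690000 ohms lies inside that range.

yes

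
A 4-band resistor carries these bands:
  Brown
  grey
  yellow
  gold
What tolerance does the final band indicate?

±5%

The last band, gold, is the tolerance band.
Gold corresponds to ±5%.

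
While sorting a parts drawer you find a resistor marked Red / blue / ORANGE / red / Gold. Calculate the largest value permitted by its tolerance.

Red → 2 (first significant figure)
Blue → 6 (second significant figure)
Orange → 3 (third significant figure)
Red → ×10^2 multiplier
Gold → ±5% tolerance
263 × 100 = 26300 Ω
Largest = 26300 × (1 + 5/100) = 27615 Ω.

27615 Ω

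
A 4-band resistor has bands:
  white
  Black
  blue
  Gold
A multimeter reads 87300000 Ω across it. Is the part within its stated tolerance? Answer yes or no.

yes

White → 9 (first significant figure)
Black → 0 (second significant figure)
Blue → ×10^6 multiplier
Gold → ±5% tolerance
90 × 1000000 = 90000000 Ω
Allowed range: 85500000 Ω to 94500000 Ω.
87300000 Ω lies inside that range.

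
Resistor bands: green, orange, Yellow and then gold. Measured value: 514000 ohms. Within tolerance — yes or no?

yes

Green → 5 (first significant figure)
Orange → 3 (second significant figure)
Yellow → ×10^4 multiplier
Gold → ±5% tolerance
53 × 10000 = 530000 Ω
Allowed range: 503500 Ω to 556500 Ω.
514000 ohms lies inside that range.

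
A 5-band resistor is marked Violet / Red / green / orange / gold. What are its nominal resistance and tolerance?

725000 Ω ±5%

Violet → 7 (first significant figure)
Red → 2 (second significant figure)
Green → 5 (third significant figure)
Orange → ×10^3 multiplier
Gold → ±5% tolerance
725 × 1000 = 725000 Ω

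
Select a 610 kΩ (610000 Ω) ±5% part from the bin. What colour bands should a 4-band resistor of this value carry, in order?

blue, brown, yellow, gold

610000 Ω = 61 × 10^4.
6 → blue
1 → brown
Multiplier 10^4 → yellow.
±5% tolerance → gold.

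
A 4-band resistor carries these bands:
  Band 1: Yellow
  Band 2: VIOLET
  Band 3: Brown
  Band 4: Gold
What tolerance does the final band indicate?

The last band, gold, is the tolerance band.
Gold corresponds to ±5%.

±5%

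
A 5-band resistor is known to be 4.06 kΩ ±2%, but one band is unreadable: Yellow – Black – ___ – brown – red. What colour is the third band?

blue

4060 Ω = 406 × 10^1.
The third band gives digit 6 of the significand, and 6 is blue.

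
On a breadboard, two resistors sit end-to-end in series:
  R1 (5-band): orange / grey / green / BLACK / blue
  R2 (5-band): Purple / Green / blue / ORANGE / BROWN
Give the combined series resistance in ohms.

756385 Ω

R1: orange, grey, green → 385; black ×1 → 385 Ω.
R2: violet, green, blue → 756; orange ×10^3 → 756000 Ω.
Series: 385 + 756000 = 756385 Ω.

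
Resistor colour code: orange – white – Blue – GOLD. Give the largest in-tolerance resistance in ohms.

Orange → 3 (first significant figure)
White → 9 (second significant figure)
Blue → ×10^6 multiplier
Gold → ±5% tolerance
39 × 1000000 = 39000000 Ω
Largest = 39000000 × (1 + 5/100) = 40950000 Ω.

40950000 Ω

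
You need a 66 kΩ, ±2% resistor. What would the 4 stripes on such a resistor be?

blue, blue, orange, red

66000 Ω = 66 × 10^3.
6 → blue
6 → blue
Multiplier 10^3 → orange.
±2% tolerance → red.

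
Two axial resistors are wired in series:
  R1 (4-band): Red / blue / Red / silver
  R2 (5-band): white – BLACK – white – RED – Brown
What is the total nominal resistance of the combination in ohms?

93500 Ω

R1: red, blue → 26; red ×10^2 → 2600 Ω.
R2: white, black, white → 909; red ×10^2 → 90900 Ω.
Series: 2600 + 90900 = 93500 Ω.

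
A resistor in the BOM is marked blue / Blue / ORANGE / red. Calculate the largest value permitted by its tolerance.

67320 Ω

Blue → 6 (first significant figure)
Blue → 6 (second significant figure)
Orange → ×10^3 multiplier
Red → ±2% tolerance
66 × 1000 = 66000 Ω
Largest = 66000 × (1 + 2/100) = 67320 Ω.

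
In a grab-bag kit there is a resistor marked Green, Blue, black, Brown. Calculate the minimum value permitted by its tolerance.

55.44 Ω

Green → 5 (first significant figure)
Blue → 6 (second significant figure)
Black → ×1 multiplier
Brown → ±1% tolerance
56 × 1 = 56 Ω
Minimum = 56 × (1 − 1/100) = 55.44 Ω.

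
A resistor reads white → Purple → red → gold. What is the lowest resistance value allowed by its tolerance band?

9215 Ω

White → 9 (first significant figure)
Violet → 7 (second significant figure)
Red → ×10^2 multiplier
Gold → ±5% tolerance
97 × 100 = 9700 Ω
Lowest = 9700 × (1 − 5/100) = 9215 Ω.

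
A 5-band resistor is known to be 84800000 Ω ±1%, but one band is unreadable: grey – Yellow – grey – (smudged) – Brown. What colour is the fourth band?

84800000 Ω = 848 × 10^5.
The fourth band is the multiplier, 10^5, which is green.

green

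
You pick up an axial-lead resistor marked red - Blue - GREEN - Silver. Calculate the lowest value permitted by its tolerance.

Red → 2 (first significant figure)
Blue → 6 (second significant figure)
Green → ×10^5 multiplier
Silver → ±10% tolerance
26 × 100000 = 2600000 Ω
Lowest = 2600000 × (1 − 10/100) = 2340000 Ω.

2340000 Ω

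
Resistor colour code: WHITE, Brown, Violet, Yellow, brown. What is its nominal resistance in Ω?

9170000 Ω

White → 9 (first significant figure)
Brown → 1 (second significant figure)
Violet → 7 (third significant figure)
Yellow → ×10^4 multiplier
917 × 10000 = 9170000 Ω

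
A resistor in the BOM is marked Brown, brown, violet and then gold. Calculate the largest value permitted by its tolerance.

Brown → 1 (first significant figure)
Brown → 1 (second significant figure)
Violet → ×10^7 multiplier
Gold → ±5% tolerance
11 × 10000000 = 110000000 Ω
Largest = 110000000 × (1 + 5/100) = 115500000 Ω.

115500000 Ω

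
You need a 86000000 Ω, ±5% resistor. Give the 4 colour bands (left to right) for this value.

86000000 Ω = 86 × 10^6.
8 → grey
6 → blue
Multiplier 10^6 → blue.
±5% tolerance → gold.

grey, blue, blue, gold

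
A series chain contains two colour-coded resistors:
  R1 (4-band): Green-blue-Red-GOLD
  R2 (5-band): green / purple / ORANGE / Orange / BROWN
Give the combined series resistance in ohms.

R1: green, blue → 56; red ×10^2 → 5600 Ω.
R2: green, violet, orange → 573; orange ×10^3 → 573000 Ω.
Series: 5600 + 573000 = 578600 Ω.

578600 Ω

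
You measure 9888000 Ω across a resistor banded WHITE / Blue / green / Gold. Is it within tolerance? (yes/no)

White → 9 (first significant figure)
Blue → 6 (second significant figure)
Green → ×10^5 multiplier
Gold → ±5% tolerance
96 × 100000 = 9600000 Ω
Allowed range: 9120000 Ω to 10080000 Ω.
9888000 Ω lies inside that range.

yes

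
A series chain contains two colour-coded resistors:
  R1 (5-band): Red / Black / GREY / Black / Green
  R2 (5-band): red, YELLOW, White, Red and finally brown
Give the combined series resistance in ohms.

R1: red, black, grey → 208; black ×1 → 208 Ω.
R2: red, yellow, white → 249; red ×10^2 → 24900 Ω.
Series: 208 + 24900 = 25108 Ω.

25108 Ω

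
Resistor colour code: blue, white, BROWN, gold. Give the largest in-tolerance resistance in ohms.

Blue → 6 (first significant figure)
White → 9 (second significant figure)
Brown → ×10 multiplier
Gold → ±5% tolerance
69 × 10 = 690 Ω
Largest = 690 × (1 + 5/100) = 724.5 Ω.

724.5 Ω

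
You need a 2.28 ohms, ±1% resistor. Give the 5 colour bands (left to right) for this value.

2.28 Ω = 228 × 10^-2.
2 → red
2 → red
8 → grey
Multiplier 10^-2 → silver.
±1% tolerance → brown.

red, red, grey, silver, brown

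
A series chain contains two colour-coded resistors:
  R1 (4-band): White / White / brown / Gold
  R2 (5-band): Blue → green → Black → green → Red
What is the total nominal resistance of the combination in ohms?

65000990 Ω

R1: white, white → 99; brown ×10 → 990 Ω.
R2: blue, green, black → 650; green ×10^5 → 65000000 Ω.
Series: 990 + 65000000 = 65000990 Ω.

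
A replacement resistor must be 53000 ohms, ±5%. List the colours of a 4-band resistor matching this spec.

53000 Ω = 53 × 10^3.
5 → green
3 → orange
Multiplier 10^3 → orange.
±5% tolerance → gold.

green, orange, orange, gold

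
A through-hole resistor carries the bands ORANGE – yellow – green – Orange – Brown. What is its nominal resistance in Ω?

Orange → 3 (first significant figure)
Yellow → 4 (second significant figure)
Green → 5 (third significant figure)
Orange → ×10^3 multiplier
345 × 1000 = 345000 Ω

345000 Ω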